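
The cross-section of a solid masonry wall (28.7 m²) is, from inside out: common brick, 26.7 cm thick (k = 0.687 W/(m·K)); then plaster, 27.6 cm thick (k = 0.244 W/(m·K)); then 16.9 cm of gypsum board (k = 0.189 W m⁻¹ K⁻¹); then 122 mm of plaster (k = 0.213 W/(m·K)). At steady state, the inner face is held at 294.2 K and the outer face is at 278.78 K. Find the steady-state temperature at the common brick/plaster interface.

Treat each layer as a resistance in series:
  R_common brick = L/(kA) = 0.267/(0.687·28.7) = 0.01354 K/W
  R_plaster = L/(kA) = 0.276/(0.244·28.7) = 0.03941 K/W
  R_gypsum board = L/(kA) = 0.169/(0.189·28.7) = 0.03116 K/W
  R_plaster = L/(kA) = 0.122/(0.213·28.7) = 0.01996 K/W
ΣR = 0.01354 + 0.03941 + 0.03116 + 0.01996 = 0.1041 K/W
Q = ΔT/ΣR = (294.2 K − 278.78 K)/0.1041 = 148.1 W
From the inner boundary to the common brick/plaster interface, ΣR_partial = 0.01354 K/W.
T_interface = T_in − Q·ΣR_partial = 294.2 K − (148.1)(0.01354) = 292.2 K

T = 292.2 K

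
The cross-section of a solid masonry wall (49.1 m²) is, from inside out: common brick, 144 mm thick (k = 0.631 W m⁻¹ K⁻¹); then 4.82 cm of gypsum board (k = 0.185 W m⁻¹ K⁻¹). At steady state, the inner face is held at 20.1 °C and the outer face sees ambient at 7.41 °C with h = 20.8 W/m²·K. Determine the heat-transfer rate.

Resistance network (inner→outer):
  R_common brick = L/(kA) = 0.144/(0.631·49.1) = 0.004648 K/W
  R_gypsum board = L/(kA) = 0.0482/(0.185·49.1) = 0.005306 K/W
  R_conv,out = 1/(hA) = 1/(20.8·49.1) = 9.792×10^-4 K/W
ΣR = 0.004648 + 0.005306 + 9.792×10^-4 = 0.01093 K/W
Q = ΔT/ΣR = (20.1 °C − 7.41 °C)/0.01093 = 1160 W

Q = 1160 W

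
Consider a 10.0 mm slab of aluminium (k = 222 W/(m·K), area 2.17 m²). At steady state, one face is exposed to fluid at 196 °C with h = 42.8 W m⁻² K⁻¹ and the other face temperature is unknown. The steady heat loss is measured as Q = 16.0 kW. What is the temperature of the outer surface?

Sum the resistances:
  R_conv,in = 1/(hA) = 1/(42.8·2.17) = 0.01077 K/W
  R_aluminium = L/(kA) = 0.0100/(222·2.17) = 2.076×10^-5 K/W
ΣR = 0.01079 K/W
ΔT = Q·ΣR = 16000 × 0.01079 = 172.6 K
Heat flows outward, so T_out = T_in − ΔT = 196 − 172.6 = 23.4 °C

T_out = 23.4 °C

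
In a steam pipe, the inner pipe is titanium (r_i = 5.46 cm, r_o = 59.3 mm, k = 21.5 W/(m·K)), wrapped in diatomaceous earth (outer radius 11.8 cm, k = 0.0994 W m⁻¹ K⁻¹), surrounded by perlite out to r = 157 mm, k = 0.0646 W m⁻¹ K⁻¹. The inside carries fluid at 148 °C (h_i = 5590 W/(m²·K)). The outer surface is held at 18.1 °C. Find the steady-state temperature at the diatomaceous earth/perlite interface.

Resistance network (inner→outer):
  R'_conv,in = 1/(2πr h) = 1/(2π·0.0546·5590) = 5.215×10^-4 m·K/W
  R'_titanium = ln(0.0593/0.0546)/(2πk) = 0.08258/(2π·21.5) = 6.113×10^-4 m·K/W
  R'_diatomaceous earth = ln(0.118/0.0593)/(2πk) = 0.6881/(2π·0.0994) = 1.102 m·K/W
  R'_perlite = ln(0.157/0.118)/(2πk) = 0.2856/(2π·0.0646) = 0.7035 m·K/W
ΣR = 5.215×10^-4 + 6.113×10^-4 + 1.102 + 0.7035 = 1.807 m·K/W
Q' = ΔT/ΣR = (148 °C − 18.1 °C)/1.807 = 71.89 W/m
From the inner boundary to the diatomaceous earth/perlite interface, ΣR_partial = 1.103 m·K/W.
T_interface = T_in − Q'·ΣR_partial = 148 °C − (71.89)(1.103) = 68.7 °C

T = 68.7 °C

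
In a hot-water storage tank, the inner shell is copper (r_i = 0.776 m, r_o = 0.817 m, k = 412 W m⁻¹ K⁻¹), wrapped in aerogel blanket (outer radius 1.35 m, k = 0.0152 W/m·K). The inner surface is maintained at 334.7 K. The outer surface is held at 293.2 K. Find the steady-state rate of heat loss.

Series thermal resistances, inner to outer:
  R_copper = (1/0.776 − 1/0.817)/(4πk) = 0.06467/(4π·412) = 1.249×10^-5 K/W
  R_aerogel blanket = (1/0.817 − 1/1.35)/(4πk) = 0.4832/(4π·0.0152) = 2.530 K/W
ΣR = 1.249×10^-5 + 2.530 = 2.530 K/W
Q = ΔT/ΣR = (334.7 K − 293.2 K)/2.530 = 16.4 W

Q = 16.4 W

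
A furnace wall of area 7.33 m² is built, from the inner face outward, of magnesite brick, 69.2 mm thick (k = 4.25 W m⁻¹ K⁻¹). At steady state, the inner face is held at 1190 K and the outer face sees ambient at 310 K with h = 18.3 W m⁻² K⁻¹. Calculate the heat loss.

Resistance network (inner→outer):
  R_magnesite brick = L/(kA) = 0.0692/(4.25·7.33) = 0.002221 K/W
  R_conv,out = 1/(hA) = 1/(18.3·7.33) = 0.007455 K/W
ΣR = 0.002221 + 0.007455 = 0.009676 K/W
Q = ΔT/ΣR = (1190 K − 310 K)/0.009676 = 90900 W

Q = 90900 W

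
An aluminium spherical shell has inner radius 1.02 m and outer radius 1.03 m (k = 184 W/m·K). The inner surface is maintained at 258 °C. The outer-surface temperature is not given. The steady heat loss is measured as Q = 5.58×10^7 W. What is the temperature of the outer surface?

T_out = 28.3 °C

Series resistances:
  R_aluminium = (1/1.02 − 1/1.03)/(4πk) = 0.009518/(4π·184) = 4.117×10^-6 K/W
ΣR = 4.117×10^-6 K/W
ΔT = Q·ΣR = 5.58×10^7 × 4.117×10^-6 = 229.7 K
Heat flows outward, so T_out = T_in − ΔT = 258 − 229.7 = 28.3 °C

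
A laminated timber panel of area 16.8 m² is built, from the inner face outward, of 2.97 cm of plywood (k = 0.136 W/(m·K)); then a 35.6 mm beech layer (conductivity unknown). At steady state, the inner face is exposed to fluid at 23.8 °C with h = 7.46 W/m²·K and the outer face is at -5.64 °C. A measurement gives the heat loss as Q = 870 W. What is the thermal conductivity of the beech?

k = 0.165 W/m·K

ΣR = ΔT/Q = |23.8 − -5.64|/870 = 0.03384 K/W
Known resistances:
  R_conv,in = 1/(hA) = 1/(7.46·16.8) = 0.007979 K/W
  R_plywood = L/(kA) = 0.0297/(0.136·16.8) = 0.01300 K/W
R_beech = ΣR − ΣR_known = 0.03384 − 0.02098 = 0.01286 K/W
L/(kA) = 0.01286 ⇒ k = 0.0356/(0.01286·16.8) = 0.165 W/m·K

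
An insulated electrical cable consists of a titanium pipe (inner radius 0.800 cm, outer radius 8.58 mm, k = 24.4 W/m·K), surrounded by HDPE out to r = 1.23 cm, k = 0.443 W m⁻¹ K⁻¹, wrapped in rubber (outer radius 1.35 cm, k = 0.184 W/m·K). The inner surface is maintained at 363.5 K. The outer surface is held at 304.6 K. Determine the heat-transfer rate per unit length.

Treat each layer as a resistance in series:
  R'_titanium = ln(0.00858/0.00800)/(2πk) = 0.06999/(2π·24.4) = 4.565×10^-4 m·K/W
  R'_HDPE = ln(0.0123/0.00858)/(2πk) = 0.3602/(2π·0.443) = 0.1294 m·K/W
  R'_rubber = ln(0.0135/0.0123)/(2πk) = 0.09309/(2π·0.184) = 0.08052 m·K/W
ΣR = 4.565×10^-4 + 0.1294 + 0.08052 = 0.2104 m·K/W
Q' = ΔT/ΣR = (363.5 K − 304.6 K)/0.2104 = 280 W/m

Q' = 280 W/m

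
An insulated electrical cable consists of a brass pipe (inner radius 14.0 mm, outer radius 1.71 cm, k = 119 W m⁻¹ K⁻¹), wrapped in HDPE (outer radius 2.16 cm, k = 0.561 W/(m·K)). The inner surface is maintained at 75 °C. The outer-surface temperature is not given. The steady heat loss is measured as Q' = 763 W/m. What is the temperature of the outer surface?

Series resistances:
  R'_brass = ln(0.0171/0.0140)/(2πk) = 0.2000/(2π·119) = 2.675×10^-4 m·K/W
  R'_HDPE = ln(0.0216/0.0171)/(2πk) = 0.2336/(2π·0.561) = 0.06628 m·K/W
ΣR = 0.06654 m·K/W
ΔT = Q'·ΣR = 763 × 0.06654 = 50.77 K
Heat flows outward, so T_out = T_in − ΔT = 75 − 50.77 = 24.2 °C

T_out = 24.2 °C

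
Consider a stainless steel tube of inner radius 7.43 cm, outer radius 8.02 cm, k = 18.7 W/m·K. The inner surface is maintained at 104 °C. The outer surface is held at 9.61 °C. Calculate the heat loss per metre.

Q' = 1.45×10^5 W/m

Q' = 2πk·ΔT/ln(r₂/r₁) = 2π × 18.7 × 94.39 / ln(0.0802/0.0743) = 1.45×10^5 W/m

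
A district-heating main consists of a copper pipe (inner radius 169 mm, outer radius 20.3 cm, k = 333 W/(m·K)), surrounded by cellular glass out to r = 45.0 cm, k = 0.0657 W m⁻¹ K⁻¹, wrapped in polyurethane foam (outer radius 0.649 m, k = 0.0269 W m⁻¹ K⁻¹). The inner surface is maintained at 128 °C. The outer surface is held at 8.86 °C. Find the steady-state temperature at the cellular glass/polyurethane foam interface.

T = 71.9 °C

Series thermal resistances, inner to outer:
  R'_copper = ln(0.203/0.169)/(2πk) = 0.1833/(2π·333) = 8.761×10^-5 m·K/W
  R'_cellular glass = ln(0.450/0.203)/(2πk) = 0.7960/(2π·0.0657) = 1.928 m·K/W
  R'_polyurethane foam = ln(0.649/0.450)/(2πk) = 0.3662/(2π·0.0269) = 2.167 m·K/W
ΣR = 8.761×10^-5 + 1.928 + 2.167 = 4.095 m·K/W
Q' = ΔT/ΣR = (128 °C − 8.86 °C)/4.095 = 29.09 W/m
From the inner boundary to the cellular glass/polyurethane foam interface, ΣR_partial = 1.928 m·K/W.
T_interface = T_in − Q'·ΣR_partial = 128 °C − (29.09)(1.928) = 71.9 °C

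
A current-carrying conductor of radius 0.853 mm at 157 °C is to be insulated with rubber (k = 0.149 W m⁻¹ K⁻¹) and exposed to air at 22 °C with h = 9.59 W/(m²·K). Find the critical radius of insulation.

For a cylinder, r_cr = k_ins/h = 0.149/9.59 = 0.0155 m = 1.55 cm

r_cr = 1.55 cm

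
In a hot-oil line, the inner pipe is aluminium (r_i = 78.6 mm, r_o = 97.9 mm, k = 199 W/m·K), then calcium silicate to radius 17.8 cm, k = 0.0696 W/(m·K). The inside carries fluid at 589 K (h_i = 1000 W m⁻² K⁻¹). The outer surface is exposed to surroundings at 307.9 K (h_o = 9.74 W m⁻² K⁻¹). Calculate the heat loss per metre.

Q' = 192 W/m

Series thermal resistances, inner to outer:
  R'_conv,in = 1/(2πr h) = 1/(2π·0.0786·1000) = 0.002025 m·K/W
  R'_aluminium = ln(0.0979/0.0786)/(2πk) = 0.2196/(2π·199) = 1.756×10^-4 m·K/W
  R'_calcium silicate = ln(0.178/0.0979)/(2πk) = 0.5978/(2π·0.0696) = 1.367 m·K/W
  R'_conv,out = 1/(2πr h) = 1/(2π·0.178·9.74) = 0.09180 m·K/W
ΣR = 0.002025 + 1.756×10^-4 + 1.367 + 0.09180 = 1.461 m·K/W
Q' = ΔT/ΣR = (589 K − 307.9 K)/1.461 = 192 W/m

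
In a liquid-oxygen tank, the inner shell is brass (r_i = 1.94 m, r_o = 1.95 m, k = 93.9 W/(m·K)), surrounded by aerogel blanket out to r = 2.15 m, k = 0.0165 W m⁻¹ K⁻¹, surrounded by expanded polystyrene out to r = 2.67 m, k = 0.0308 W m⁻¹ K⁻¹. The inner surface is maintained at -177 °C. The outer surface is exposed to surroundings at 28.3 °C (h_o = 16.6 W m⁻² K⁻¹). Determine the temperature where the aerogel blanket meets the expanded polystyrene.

Series thermal resistances, inner to outer:
  R_brass = (1/1.94 − 1/1.95)/(4πk) = 0.002643/(4π·93.9) = 2.240×10^-6 K/W
  R_aerogel blanket = (1/1.95 − 1/2.15)/(4πk) = 0.04770/(4π·0.0165) = 0.2301 K/W
  R_expanded polystyrene = (1/2.15 − 1/2.67)/(4πk) = 0.09058/(4π·0.0308) = 0.2340 K/W
  R_conv,out = 1/(4πr²h) = 1/(4π·2.67²·16.6) = 6.724×10^-4 K/W
ΣR = 2.240×10^-6 + 0.2301 + 0.2340 + 6.724×10^-4 = 0.4648 K/W
Q = ΔT/ΣR = (-177 °C − 28.3 °C)/0.4648 = -441.7 W
From the inner boundary to the aerogel blanket/expanded polystyrene interface, ΣR_partial = 0.2301 K/W.
T_interface = T_in − Q·ΣR_partial = -177 °C − (-441.7)(0.2301) = -75.4 °C

T = -75.4 °C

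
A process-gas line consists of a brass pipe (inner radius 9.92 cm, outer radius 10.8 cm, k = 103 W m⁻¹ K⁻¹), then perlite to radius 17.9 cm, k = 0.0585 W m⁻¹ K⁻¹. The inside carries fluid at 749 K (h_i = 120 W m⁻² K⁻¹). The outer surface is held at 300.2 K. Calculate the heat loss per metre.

Treat each layer as a resistance in series:
  R'_conv,in = 1/(2πr h) = 1/(2π·0.0992·120) = 0.01337 m·K/W
  R'_brass = ln(0.108/0.0992)/(2πk) = 0.08499/(2π·103) = 1.313×10^-4 m·K/W
  R'_perlite = ln(0.179/0.108)/(2πk) = 0.5053/(2π·0.0585) = 1.375 m·K/W
ΣR = 0.01337 + 1.313×10^-4 + 1.375 = 1.389 m·K/W
Q' = ΔT/ΣR = (749 K − 300.2 K)/1.389 = 323 W/m

Q' = 323 W/m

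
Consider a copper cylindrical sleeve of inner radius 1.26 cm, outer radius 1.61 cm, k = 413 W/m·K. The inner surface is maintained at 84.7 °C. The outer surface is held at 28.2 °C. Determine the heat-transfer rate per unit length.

Q' = 2πk·ΔT/ln(r₂/r₁) = 2π × 413 × 56.5 / ln(0.0161/0.0126) = 5.98×10^5 W/m

Q' = 5.98×10^5 W/m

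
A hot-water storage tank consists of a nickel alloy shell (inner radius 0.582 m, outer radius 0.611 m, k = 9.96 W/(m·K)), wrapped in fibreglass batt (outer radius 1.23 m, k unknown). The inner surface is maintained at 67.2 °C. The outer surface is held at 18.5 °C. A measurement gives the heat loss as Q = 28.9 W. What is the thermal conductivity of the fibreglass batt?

k = 0.0389 W/m·K

ΣR = ΔT/Q = |67.2 − 18.5|/28.9 = 1.685 K/W
Known resistances:
  R_nickel alloy = (1/0.582 − 1/0.611)/(4πk) = 0.08155/(4π·9.96) = 6.516×10^-4 K/W
R_fibreglass batt = ΣR − ΣR_known = 1.685 − 6.516×10^-4 = 1.684 K/W
(1/r₁−1/r₂)/(4πk) = 1.684 ⇒ k = 0.8237/(4π·1.684) = 0.0389 W/m·K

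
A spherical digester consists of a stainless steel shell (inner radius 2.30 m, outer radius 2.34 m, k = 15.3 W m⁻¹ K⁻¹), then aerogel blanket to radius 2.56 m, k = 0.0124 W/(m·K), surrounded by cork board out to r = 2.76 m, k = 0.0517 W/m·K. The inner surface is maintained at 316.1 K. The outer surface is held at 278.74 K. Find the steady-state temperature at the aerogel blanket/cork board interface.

Resistance network (inner→outer):
  R_stainless steel = (1/2.30 − 1/2.34)/(4πk) = 0.007432/(4π·15.3) = 3.866×10^-5 K/W
  R_aerogel blanket = (1/2.34 − 1/2.56)/(4πk) = 0.03673/(4π·0.0124) = 0.2357 K/W
  R_cork board = (1/2.56 − 1/2.76)/(4πk) = 0.02831/(4π·0.0517) = 0.04357 K/W
ΣR = 3.866×10^-5 + 0.2357 + 0.04357 = 0.2793 K/W
Q = ΔT/ΣR = (316.1 K − 278.74 K)/0.2793 = 133.8 W
From the inner boundary to the aerogel blanket/cork board interface, ΣR_partial = 0.2357 K/W.
T_interface = T_in − Q·ΣR_partial = 316.1 K − (133.8)(0.2357) = 284.6 K

T = 284.6 K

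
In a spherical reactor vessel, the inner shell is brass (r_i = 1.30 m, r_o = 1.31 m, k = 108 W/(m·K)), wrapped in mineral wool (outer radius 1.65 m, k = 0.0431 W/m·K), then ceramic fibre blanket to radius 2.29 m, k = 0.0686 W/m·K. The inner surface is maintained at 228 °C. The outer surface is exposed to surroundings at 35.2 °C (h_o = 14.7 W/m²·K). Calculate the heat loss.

Treat each layer as a resistance in series:
  R_brass = (1/1.30 − 1/1.31)/(4πk) = 0.005872/(4π·108) = 4.327×10^-6 K/W
  R_mineral wool = (1/1.31 − 1/1.65)/(4πk) = 0.1573/(4π·0.0431) = 0.2904 K/W
  R_ceramic fibre blanket = (1/1.65 − 1/2.29)/(4πk) = 0.1694/(4π·0.0686) = 0.1965 K/W
  R_conv,out = 1/(4πr²h) = 1/(4π·2.29²·14.7) = 0.001032 K/W
ΣR = 4.327×10^-6 + 0.2904 + 0.1965 + 0.001032 = 0.4879 K/W
Q = ΔT/ΣR = (228 °C − 35.2 °C)/0.4879 = 395 W

Q = 395 W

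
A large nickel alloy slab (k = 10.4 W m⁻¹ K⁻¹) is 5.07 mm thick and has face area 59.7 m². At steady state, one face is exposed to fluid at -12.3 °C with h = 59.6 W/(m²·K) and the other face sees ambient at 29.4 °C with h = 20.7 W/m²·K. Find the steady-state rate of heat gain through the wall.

Q = 38.0 kW

Treat each layer as a resistance in series:
  R_conv,in = 1/(hA) = 1/(59.6·59.7) = 2.810×10^-4 K/W
  R_nickel alloy = L/(kA) = 0.00507/(10.4·59.7) = 8.166×10^-6 K/W
  R_conv,out = 1/(hA) = 1/(20.7·59.7) = 8.092×10^-4 K/W
ΣR = 2.810×10^-4 + 8.166×10^-6 + 8.092×10^-4 = 0.001098 K/W
Q = ΔT/ΣR = (-12.3 °C − 29.4 °C)/0.001098 = -38000 W
(Negative Q ⇒ heat flows inward; heat gain = 38000 W.)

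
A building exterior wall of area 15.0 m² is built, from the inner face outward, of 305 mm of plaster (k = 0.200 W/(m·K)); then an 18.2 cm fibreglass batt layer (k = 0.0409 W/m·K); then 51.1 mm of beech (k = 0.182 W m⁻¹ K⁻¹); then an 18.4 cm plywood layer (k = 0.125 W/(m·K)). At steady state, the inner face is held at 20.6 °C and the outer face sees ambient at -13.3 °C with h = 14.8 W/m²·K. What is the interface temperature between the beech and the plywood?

T = -6.60 °C

Series thermal resistances, inner to outer:
  R_plaster = L/(kA) = 0.305/(0.200·15.0) = 0.1017 K/W
  R_fibreglass batt = L/(kA) = 0.182/(0.0409·15.0) = 0.2967 K/W
  R_beech = L/(kA) = 0.0511/(0.182·15.0) = 0.01872 K/W
  R_plywood = L/(kA) = 0.184/(0.125·15.0) = 0.09813 K/W
  R_conv,out = 1/(hA) = 1/(14.8·15.0) = 0.004505 K/W
ΣR = 0.1017 + 0.2967 + 0.01872 + 0.09813 + 0.004505 = 0.5198 K/W
Q = ΔT/ΣR = (20.6 °C − -13.3 °C)/0.5198 = 65.22 W
From the inner boundary to the beech/plywood interface, ΣR_partial = 0.4171 K/W.
T_interface = T_in − Q·ΣR_partial = 20.6 °C − (65.22)(0.4171) = -6.60 °C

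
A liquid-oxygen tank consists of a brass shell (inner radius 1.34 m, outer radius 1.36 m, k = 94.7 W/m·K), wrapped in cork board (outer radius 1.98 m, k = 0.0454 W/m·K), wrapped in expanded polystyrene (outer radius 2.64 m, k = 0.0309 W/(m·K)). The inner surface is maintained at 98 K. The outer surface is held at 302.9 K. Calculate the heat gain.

Resistance network (inner→outer):
  R_brass = (1/1.34 − 1/1.36)/(4πk) = 0.01097/(4π·94.7) = 9.222×10^-6 K/W
  R_cork board = (1/1.36 − 1/1.98)/(4πk) = 0.2302/(4π·0.0454) = 0.4036 K/W
  R_expanded polystyrene = (1/1.98 − 1/2.64)/(4πk) = 0.1263/(4π·0.0309) = 0.3252 K/W
ΣR = 9.222×10^-6 + 0.4036 + 0.3252 = 0.7288 K/W
Q = ΔT/ΣR = (98 K − 302.9 K)/0.7288 = -281 W
(Negative Q ⇒ heat flows inward; heat gain = 281 W.)

Q = 281 W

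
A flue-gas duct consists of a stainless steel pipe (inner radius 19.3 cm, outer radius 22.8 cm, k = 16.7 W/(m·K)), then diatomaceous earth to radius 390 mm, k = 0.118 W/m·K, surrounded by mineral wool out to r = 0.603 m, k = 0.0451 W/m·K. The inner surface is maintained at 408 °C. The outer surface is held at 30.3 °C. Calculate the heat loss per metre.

Q' = 167 W/m

Resistance network (inner→outer):
  R'_stainless steel = ln(0.228/0.193)/(2πk) = 0.1667/(2π·16.7) = 0.001588 m·K/W
  R'_diatomaceous earth = ln(0.390/0.228)/(2πk) = 0.5368/(2π·0.118) = 0.7240 m·K/W
  R'_mineral wool = ln(0.603/0.390)/(2πk) = 0.4358/(2π·0.0451) = 1.538 m·K/W
ΣR = 0.001588 + 0.7240 + 1.538 = 2.264 m·K/W
Q' = ΔT/ΣR = (408 °C − 30.3 °C)/2.264 = 167 W/m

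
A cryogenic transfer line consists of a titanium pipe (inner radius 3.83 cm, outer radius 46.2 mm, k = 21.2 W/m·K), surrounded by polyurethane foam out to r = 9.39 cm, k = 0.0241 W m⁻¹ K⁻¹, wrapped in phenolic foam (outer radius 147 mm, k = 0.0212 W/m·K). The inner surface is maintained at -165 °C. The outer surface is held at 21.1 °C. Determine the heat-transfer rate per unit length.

Treat each layer as a resistance in series:
  R'_titanium = ln(0.0462/0.0383)/(2πk) = 0.1875/(2π·21.2) = 0.001408 m·K/W
  R'_polyurethane foam = ln(0.0939/0.0462)/(2πk) = 0.7093/(2π·0.0241) = 4.684 m·K/W
  R'_phenolic foam = ln(0.147/0.0939)/(2πk) = 0.4482/(2π·0.0212) = 3.365 m·K/W
ΣR = 0.001408 + 4.684 + 3.365 = 8.050 m·K/W
Q' = ΔT/ΣR = (-165 °C − 21.1 °C)/8.050 = -23.1 W/m
(Negative Q' ⇒ heat flows inward; heat gain = 23.1 W/m.)

Q' = 23.1 W/m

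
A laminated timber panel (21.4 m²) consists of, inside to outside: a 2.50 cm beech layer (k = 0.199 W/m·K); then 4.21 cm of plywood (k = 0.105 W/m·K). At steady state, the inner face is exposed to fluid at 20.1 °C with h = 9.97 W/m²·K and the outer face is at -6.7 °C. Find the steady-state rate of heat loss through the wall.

Treat each layer as a resistance in series:
  R_conv,in = 1/(hA) = 1/(9.97·21.4) = 0.004687 K/W
  R_beech = L/(kA) = 0.0250/(0.199·21.4) = 0.005870 K/W
  R_plywood = L/(kA) = 0.0421/(0.105·21.4) = 0.01874 K/W
ΣR = 0.004687 + 0.005870 + 0.01874 = 0.02930 K/W
Q = ΔT/ΣR = (20.1 °C − -6.7 °C)/0.02930 = 915 W

Q = 915 W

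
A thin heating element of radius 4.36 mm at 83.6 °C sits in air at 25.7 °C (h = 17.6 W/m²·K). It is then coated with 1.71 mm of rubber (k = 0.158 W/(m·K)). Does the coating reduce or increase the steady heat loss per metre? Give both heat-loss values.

Critical radius for a cylinder: r_cr = k/h = 0.00898 m = 0.898 cm.
Outer radius after coating: r₂ = 0.00436 + 0.00171 = 0.00607 m.
Since r₁ < r_cr and r₂ ≤ r_cr, the coating moves toward the maximum at r_cr — heat loss rises.
Bare: R = 1/(2πr₁h) = 2.074 m·K/W; Q = 57.9/2.074 = 27.9 W/m.
Coated: R = R_cond + R_conv = 1.823 m·K/W; Q = 57.9/1.823 = 31.8 W/m.

increases: 27.9 → 31.8 W/m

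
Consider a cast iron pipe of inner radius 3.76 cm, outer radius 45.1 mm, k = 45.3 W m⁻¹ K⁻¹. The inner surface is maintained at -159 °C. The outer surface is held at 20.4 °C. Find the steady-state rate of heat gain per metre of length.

Q' = 2πk·ΔT/ln(r₂/r₁) = 2π × 45.3 × 179.4 / ln(0.0451/0.0376) = 2.81×10^5 W/m

Q' = 281 kW/m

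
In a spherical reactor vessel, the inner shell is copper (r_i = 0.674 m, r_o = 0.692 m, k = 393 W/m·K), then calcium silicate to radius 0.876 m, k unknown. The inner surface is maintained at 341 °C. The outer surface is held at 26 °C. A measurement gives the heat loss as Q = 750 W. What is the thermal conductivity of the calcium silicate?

k = 0.0575 W/m·K

ΣR = ΔT/Q = |341 − 26|/750 = 0.4200 K/W
Known resistances:
  R_copper = (1/0.674 − 1/0.692)/(4πk) = 0.03859/(4π·393) = 7.815×10^-6 K/W
R_calcium silicate = ΣR − ΣR_known = 0.4200 − 7.815×10^-6 = 0.4200 K/W
(1/r₁−1/r₂)/(4πk) = 0.4200 ⇒ k = 0.3035/(4π·0.4200) = 0.0575 W/m·K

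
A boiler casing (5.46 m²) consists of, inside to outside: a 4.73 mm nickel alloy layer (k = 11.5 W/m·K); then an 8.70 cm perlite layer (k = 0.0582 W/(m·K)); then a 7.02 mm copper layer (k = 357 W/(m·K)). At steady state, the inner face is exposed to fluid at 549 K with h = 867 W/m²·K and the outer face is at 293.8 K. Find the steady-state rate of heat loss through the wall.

Q = 931 W

Resistance network (inner→outer):
  R_conv,in = 1/(hA) = 1/(867·5.46) = 2.112×10^-4 K/W
  R_nickel alloy = L/(kA) = 0.00473/(11.5·5.46) = 7.533×10^-5 K/W
  R_perlite = L/(kA) = 0.0870/(0.0582·5.46) = 0.2738 K/W
  R_copper = L/(kA) = 0.00702/(357·5.46) = 3.601×10^-6 K/W
ΣR = 2.112×10^-4 + 7.533×10^-5 + 0.2738 + 3.601×10^-6 = 0.2741 K/W
Q = ΔT/ΣR = (549 K − 293.8 K)/0.2741 = 931 W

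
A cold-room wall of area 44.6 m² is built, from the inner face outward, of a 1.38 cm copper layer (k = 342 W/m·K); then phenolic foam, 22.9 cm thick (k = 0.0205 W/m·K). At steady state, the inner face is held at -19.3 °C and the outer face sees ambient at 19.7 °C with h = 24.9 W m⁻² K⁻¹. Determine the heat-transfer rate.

Treat each layer as a resistance in series:
  R_copper = L/(kA) = 0.0138/(342·44.6) = 9.047×10^-7 K/W
  R_phenolic foam = L/(kA) = 0.229/(0.0205·44.6) = 0.2505 K/W
  R_conv,out = 1/(hA) = 1/(24.9·44.6) = 9.005×10^-4 K/W
ΣR = 9.047×10^-7 + 0.2505 + 9.005×10^-4 = 0.2514 K/W
Q = ΔT/ΣR = (-19.3 °C − 19.7 °C)/0.2514 = -155 W
(Negative Q ⇒ heat flows inward; heat gain = 155 W.)

Q = 155 W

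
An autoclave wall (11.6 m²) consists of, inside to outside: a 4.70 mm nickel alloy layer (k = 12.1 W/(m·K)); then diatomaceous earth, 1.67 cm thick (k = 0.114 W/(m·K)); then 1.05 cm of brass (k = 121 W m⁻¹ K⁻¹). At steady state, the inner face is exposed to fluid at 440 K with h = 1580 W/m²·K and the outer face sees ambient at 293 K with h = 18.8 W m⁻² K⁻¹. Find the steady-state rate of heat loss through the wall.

Q = 8.49 kW

Treat each layer as a resistance in series:
  R_conv,in = 1/(hA) = 1/(1580·11.6) = 5.456×10^-5 K/W
  R_nickel alloy = L/(kA) = 0.00470/(12.1·11.6) = 3.349×10^-5 K/W
  R_diatomaceous earth = L/(kA) = 0.0167/(0.114·11.6) = 0.01263 K/W
  R_brass = L/(kA) = 0.0105/(121·11.6) = 7.481×10^-6 K/W
  R_conv,out = 1/(hA) = 1/(18.8·11.6) = 0.004585 K/W
ΣR = 5.456×10^-5 + 3.349×10^-5 + 0.01263 + 7.481×10^-6 + 0.004585 = 0.01731 K/W
Q = ΔT/ΣR = (440 K − 293 K)/0.01731 = 8490 W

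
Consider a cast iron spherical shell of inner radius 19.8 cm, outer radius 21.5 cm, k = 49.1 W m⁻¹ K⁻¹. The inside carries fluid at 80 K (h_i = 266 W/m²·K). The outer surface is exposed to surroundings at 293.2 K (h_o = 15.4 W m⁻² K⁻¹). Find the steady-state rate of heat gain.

Series thermal resistances, inner to outer:
  R_conv,in = 1/(4πr²h) = 1/(4π·0.198²·266) = 0.007631 K/W
  R_cast iron = (1/0.198 − 1/0.215)/(4πk) = 0.3993/(4π·49.1) = 6.472×10^-4 K/W
  R_conv,out = 1/(4πr²h) = 1/(4π·0.215²·15.4) = 0.1118 K/W
ΣR = 0.007631 + 6.472×10^-4 + 0.1118 = 0.1201 K/W
Q = ΔT/ΣR = (80 K − 293.2 K)/0.1201 = -1780 W
(Negative Q ⇒ heat flows inward; heat gain = 1780 W.)

Q = 1780 W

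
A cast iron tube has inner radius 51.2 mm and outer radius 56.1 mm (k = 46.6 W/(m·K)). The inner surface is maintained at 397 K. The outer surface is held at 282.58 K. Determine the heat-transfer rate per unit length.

Q' = 3.67×10^5 W/m

Q' = 2πk·ΔT/ln(r₂/r₁) = 2π × 46.6 × 114.42 / ln(0.0561/0.0512) = 3.67×10^5 W/m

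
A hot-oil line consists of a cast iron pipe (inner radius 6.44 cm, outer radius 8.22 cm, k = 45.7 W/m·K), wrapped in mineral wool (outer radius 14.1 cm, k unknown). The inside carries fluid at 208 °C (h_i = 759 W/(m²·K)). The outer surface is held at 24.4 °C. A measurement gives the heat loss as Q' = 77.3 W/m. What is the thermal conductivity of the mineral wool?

ΣR = ΔT/Q' = |208 − 24.4|/77.3 = 2.375 m·K/W
Known resistances:
  R'_conv,in = 1/(2πr h) = 1/(2π·0.0644·759) = 0.003256 m·K/W
  R'_cast iron = ln(0.0822/0.0644)/(2πk) = 0.2440/(2π·45.7) = 8.499×10^-4 m·K/W
R_mineral wool = ΣR − ΣR_known = 2.375 − 0.004106 = 2.371 m·K/W
ln(r₂/r₁)/(2πk) = 2.371 ⇒ k = 0.5396/(2π·2.371) = 0.0362 W/m·K

k = 0.0362 W/m·K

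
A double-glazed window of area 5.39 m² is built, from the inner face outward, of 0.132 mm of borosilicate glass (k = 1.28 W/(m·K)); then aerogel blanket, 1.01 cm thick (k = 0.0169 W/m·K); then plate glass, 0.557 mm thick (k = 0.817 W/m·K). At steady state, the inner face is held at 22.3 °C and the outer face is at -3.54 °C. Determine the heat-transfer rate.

Treat each layer as a resistance in series:
  R_borosilicate glass = L/(kA) = 1.32×10^-4/(1.28·5.39) = 1.913×10^-5 K/W
  R_aerogel blanket = L/(kA) = 0.0101/(0.0169·5.39) = 0.1109 K/W
  R_plate glass = L/(kA) = 5.57×10^-4/(0.817·5.39) = 1.265×10^-4 K/W
ΣR = 1.913×10^-5 + 0.1109 + 1.265×10^-4 = 0.1110 K/W
Q = ΔT/ΣR = (22.3 °C − -3.54 °C)/0.1110 = 233 W

Q = 233 W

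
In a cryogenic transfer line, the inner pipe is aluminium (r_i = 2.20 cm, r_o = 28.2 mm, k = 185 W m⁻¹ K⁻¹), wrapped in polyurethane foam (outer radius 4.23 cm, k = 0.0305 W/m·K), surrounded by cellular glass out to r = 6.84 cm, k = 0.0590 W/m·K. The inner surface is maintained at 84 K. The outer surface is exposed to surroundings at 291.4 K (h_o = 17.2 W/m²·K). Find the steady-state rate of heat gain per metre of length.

Q' = 58.5 W/m

Treat each layer as a resistance in series:
  R'_aluminium = ln(0.0282/0.0220)/(2πk) = 0.2483/(2π·185) = 2.136×10^-4 m·K/W
  R'_polyurethane foam = ln(0.0423/0.0282)/(2πk) = 0.4055/(2π·0.0305) = 2.116 m·K/W
  R'_cellular glass = ln(0.0684/0.0423)/(2πk) = 0.4806/(2π·0.0590) = 1.296 m·K/W
  R'_conv,out = 1/(2πr h) = 1/(2π·0.0684·17.2) = 0.1353 m·K/W
ΣR = 2.136×10^-4 + 2.116 + 1.296 + 0.1353 = 3.548 m·K/W
Q' = ΔT/ΣR = (84 K − 291.4 K)/3.548 = -58.5 W/m
(Negative Q' ⇒ heat flows inward; heat gain = 58.5 W/m.)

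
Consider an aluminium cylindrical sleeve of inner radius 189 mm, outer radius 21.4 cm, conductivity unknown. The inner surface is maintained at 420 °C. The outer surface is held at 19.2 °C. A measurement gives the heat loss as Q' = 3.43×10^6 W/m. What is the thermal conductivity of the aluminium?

ΣR = ΔT/Q' = |420 − 19.2|/3.43×10^6 = 1.169×10^-4 m·K/W
ln(r₂/r₁)/(2πk) = 1.169×10^-4 ⇒ k = 0.1242/(2π·1.169×10^-4) = 169 W/m·K

k = 169 W/m·K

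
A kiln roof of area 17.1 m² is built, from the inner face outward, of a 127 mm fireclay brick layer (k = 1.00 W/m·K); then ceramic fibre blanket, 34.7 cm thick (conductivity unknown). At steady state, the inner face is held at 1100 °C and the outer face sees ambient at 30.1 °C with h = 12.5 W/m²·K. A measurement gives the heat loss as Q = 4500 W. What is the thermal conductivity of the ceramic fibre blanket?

k = 0.0899 W/m·K

ΣR = ΔT/Q = |1100 − 30.1|/4500 = 0.2378 K/W
Known resistances:
  R_fireclay brick = L/(kA) = 0.127/(1.00·17.1) = 0.007427 K/W
  R_conv,out = 1/(hA) = 1/(12.5·17.1) = 0.004678 K/W
R_ceramic fibre blanket = ΣR − ΣR_known = 0.2378 − 0.01210 = 0.2257 K/W
L/(kA) = 0.2257 ⇒ k = 0.347/(0.2257·17.1) = 0.0899 W/m·K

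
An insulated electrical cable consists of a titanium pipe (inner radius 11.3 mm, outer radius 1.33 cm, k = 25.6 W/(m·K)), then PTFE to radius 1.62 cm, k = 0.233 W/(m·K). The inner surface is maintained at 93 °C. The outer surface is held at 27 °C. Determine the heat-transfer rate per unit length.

Q' = 486 W/m

Resistance network (inner→outer):
  R'_titanium = ln(0.0133/0.0113)/(2πk) = 0.1630/(2π·25.6) = 0.001013 m·K/W
  R'_PTFE = ln(0.0162/0.0133)/(2πk) = 0.1972/(2π·0.233) = 0.1347 m·K/W
ΣR = 0.001013 + 0.1347 = 0.1357 m·K/W
Q' = ΔT/ΣR = (93 °C − 27 °C)/0.1357 = 486 W/m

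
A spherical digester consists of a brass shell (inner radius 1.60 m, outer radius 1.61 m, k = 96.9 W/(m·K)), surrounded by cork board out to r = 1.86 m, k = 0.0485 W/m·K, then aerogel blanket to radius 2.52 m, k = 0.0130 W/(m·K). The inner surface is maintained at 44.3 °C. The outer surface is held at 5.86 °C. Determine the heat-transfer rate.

Treat each layer as a resistance in series:
  R_brass = (1/1.60 − 1/1.61)/(4πk) = 0.003882/(4π·96.9) = 3.188×10^-6 K/W
  R_cork board = (1/1.61 − 1/1.86)/(4πk) = 0.08348/(4π·0.0485) = 0.1370 K/W
  R_aerogel blanket = (1/1.86 − 1/2.52)/(4πk) = 0.1408/(4π·0.0130) = 0.8619 K/W
ΣR = 3.188×10^-6 + 0.1370 + 0.8619 = 0.9989 K/W
Q = ΔT/ΣR = (44.3 °C − 5.86 °C)/0.9989 = 38.5 W

Q = 38.5 W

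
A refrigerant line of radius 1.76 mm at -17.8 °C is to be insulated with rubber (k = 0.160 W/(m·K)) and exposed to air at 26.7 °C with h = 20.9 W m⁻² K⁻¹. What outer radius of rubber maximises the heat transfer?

For a cylinder, r_cr = k_ins/h = 0.160/20.9 = 0.00766 m = 0.766 cm

r_cr = 0.766 cm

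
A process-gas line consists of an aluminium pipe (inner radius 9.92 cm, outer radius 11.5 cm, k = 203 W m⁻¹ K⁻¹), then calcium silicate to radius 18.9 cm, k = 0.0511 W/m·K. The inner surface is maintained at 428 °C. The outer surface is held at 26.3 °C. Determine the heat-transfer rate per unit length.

Resistance network (inner→outer):
  R'_aluminium = ln(0.115/0.0992)/(2πk) = 0.1478/(2π·203) = 1.159×10^-4 m·K/W
  R'_calcium silicate = ln(0.189/0.115)/(2πk) = 0.4968/(2π·0.0511) = 1.547 m·K/W
ΣR = 1.159×10^-4 + 1.547 = 1.547 m·K/W
Q' = ΔT/ΣR = (428 °C − 26.3 °C)/1.547 = 260 W/m

Q' = 260 W/m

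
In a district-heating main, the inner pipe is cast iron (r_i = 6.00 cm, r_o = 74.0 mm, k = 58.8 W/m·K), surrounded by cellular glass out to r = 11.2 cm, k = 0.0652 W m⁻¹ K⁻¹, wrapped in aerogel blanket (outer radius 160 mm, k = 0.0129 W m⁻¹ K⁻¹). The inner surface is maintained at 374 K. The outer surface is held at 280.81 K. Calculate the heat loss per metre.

Treat each layer as a resistance in series:
  R'_cast iron = ln(0.0740/0.0600)/(2πk) = 0.2097/(2π·58.8) = 5.677×10^-4 m·K/W
  R'_cellular glass = ln(0.112/0.0740)/(2πk) = 0.4144/(2π·0.0652) = 1.012 m·K/W
  R'_aerogel blanket = ln(0.160/0.112)/(2πk) = 0.3567/(2π·0.0129) = 4.401 m·K/W
ΣR = 5.677×10^-4 + 1.012 + 4.401 = 5.414 m·K/W
Q' = ΔT/ΣR = (374 K − 280.81 K)/5.414 = 17.2 W/m

Q' = 17.2 W/m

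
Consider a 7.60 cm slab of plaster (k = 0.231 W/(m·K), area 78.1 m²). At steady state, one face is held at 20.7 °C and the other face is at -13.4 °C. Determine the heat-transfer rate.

Q = kA·ΔT/L = 0.231 × 78.1 × |20.7 °C − -13.4 °C| / 0.0760 = 8090 W

Q = 8.09 kW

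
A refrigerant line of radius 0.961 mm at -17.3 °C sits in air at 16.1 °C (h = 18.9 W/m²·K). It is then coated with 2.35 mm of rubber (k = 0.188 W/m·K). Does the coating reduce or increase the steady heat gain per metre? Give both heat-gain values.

increases: 3.81 → 9.30 W/m

Critical radius for a cylinder: r_cr = k/h = 0.00995 m = 0.995 cm.
Outer radius after coating: r₂ = 9.61×10^-4 + 0.00235 = 0.003311 m.
Since r₁ < r_cr and r₂ ≤ r_cr, the coating moves toward the maximum at r_cr — heat gain rises.
Bare: R = 1/(2πr₁h) = 8.763 m·K/W; Q = 33.4/8.763 = 3.81 W/m.
Coated: R = R_cond + R_conv = 3.591 m·K/W; Q = 33.4/3.591 = 9.30 W/m.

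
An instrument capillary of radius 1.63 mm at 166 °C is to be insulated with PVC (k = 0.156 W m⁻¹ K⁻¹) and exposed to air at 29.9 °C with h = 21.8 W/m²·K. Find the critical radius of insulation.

r_cr = 0.716 cm

For a cylinder, r_cr = k_ins/h = 0.156/21.8 = 0.00716 m = 0.716 cm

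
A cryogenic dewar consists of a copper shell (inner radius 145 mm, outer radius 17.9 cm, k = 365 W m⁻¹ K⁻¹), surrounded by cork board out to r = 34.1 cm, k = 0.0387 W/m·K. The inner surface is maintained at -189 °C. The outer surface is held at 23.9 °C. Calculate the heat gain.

Q = 39.0 W

Treat each layer as a resistance in series:
  R_copper = (1/0.145 − 1/0.179)/(4πk) = 1.310/(4π·365) = 2.856×10^-4 K/W
  R_cork board = (1/0.179 − 1/0.341)/(4πk) = 2.654/(4π·0.0387) = 5.457 K/W
ΣR = 2.856×10^-4 + 5.457 = 5.457 K/W
Q = ΔT/ΣR = (-189 °C − 23.9 °C)/5.457 = -39.0 W
(Negative Q ⇒ heat flows inward; heat gain = 39.0 W.)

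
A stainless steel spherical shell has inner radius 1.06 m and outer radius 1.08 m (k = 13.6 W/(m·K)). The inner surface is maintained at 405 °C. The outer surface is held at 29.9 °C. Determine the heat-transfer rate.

Q = 4πk·ΔT/(1/r₁ − 1/r₂) = 4π × 13.6 × 375.1 / (1/1.06 − 1/1.08) = 3.67×10^6 W

Q = 3670 kW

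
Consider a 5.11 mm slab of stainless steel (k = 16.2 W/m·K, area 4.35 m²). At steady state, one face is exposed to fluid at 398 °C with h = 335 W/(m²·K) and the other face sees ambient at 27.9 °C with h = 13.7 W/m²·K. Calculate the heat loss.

Resistance network (inner→outer):
  R_conv,in = 1/(hA) = 1/(335·4.35) = 6.862×10^-4 K/W
  R_stainless steel = L/(kA) = 0.00511/(16.2·4.35) = 7.251×10^-5 K/W
  R_conv,out = 1/(hA) = 1/(13.7·4.35) = 0.01678 K/W
ΣR = 6.862×10^-4 + 7.251×10^-5 + 0.01678 = 0.01754 K/W
Q = ΔT/ΣR = (398 °C − 27.9 °C)/0.01754 = 21100 W

Q = 21.1 kW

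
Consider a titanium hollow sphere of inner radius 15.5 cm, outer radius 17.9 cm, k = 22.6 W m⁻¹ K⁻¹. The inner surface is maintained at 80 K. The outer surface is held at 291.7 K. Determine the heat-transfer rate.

Q = 69.5 kW

Q = 4πk·ΔT/(1/r₁ − 1/r₂) = 4π × 22.6 × 211.7 / (1/0.155 − 1/0.179) = 69500 W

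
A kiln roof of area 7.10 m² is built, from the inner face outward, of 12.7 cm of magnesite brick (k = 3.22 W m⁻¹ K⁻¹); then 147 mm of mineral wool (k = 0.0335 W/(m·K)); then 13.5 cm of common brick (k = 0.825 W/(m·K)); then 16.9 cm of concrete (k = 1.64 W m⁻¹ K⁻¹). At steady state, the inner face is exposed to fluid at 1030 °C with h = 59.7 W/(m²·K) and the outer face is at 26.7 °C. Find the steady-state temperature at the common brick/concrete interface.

T = 49 °C

Treat each layer as a resistance in series:
  R_conv,in = 1/(hA) = 1/(59.7·7.10) = 0.002359 K/W
  R_magnesite brick = L/(kA) = 0.127/(3.22·7.10) = 0.005555 K/W
  R_mineral wool = L/(kA) = 0.147/(0.0335·7.10) = 0.6180 K/W
  R_common brick = L/(kA) = 0.135/(0.825·7.10) = 0.02305 K/W
  R_concrete = L/(kA) = 0.169/(1.64·7.10) = 0.01451 K/W
ΣR = 0.002359 + 0.005555 + 0.6180 + 0.02305 + 0.01451 = 0.6635 K/W
Q = ΔT/ΣR = (1030 °C − 26.7 °C)/0.6635 = 1512 W
From the inner boundary to the common brick/concrete interface, ΣR_partial = 0.6490 K/W.
T_interface = T_in − Q·ΣR_partial = 1030 °C − (1512)(0.6490) = 49 °C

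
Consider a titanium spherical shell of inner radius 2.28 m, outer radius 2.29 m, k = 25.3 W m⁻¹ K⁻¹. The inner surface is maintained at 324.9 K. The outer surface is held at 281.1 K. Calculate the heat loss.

Q = 7270 kW

Q = 4πk·ΔT/(1/r₁ − 1/r₂) = 4π × 25.3 × 43.8 / (1/2.28 − 1/2.29) = 7.27×10^6 W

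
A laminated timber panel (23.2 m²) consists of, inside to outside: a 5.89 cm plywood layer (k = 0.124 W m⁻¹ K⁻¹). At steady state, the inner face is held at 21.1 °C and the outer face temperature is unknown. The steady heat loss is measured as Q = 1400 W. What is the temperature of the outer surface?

Sum the resistances:
  R_plywood = L/(kA) = 0.0589/(0.124·23.2) = 0.02047 K/W
ΣR = 0.02047 K/W
ΔT = Q·ΣR = 1400 × 0.02047 = 28.66 K
Heat flows outward, so T_out = T_in − ΔT = 21.1 − 28.66 = -7.56 °C

T_out = -7.56 °C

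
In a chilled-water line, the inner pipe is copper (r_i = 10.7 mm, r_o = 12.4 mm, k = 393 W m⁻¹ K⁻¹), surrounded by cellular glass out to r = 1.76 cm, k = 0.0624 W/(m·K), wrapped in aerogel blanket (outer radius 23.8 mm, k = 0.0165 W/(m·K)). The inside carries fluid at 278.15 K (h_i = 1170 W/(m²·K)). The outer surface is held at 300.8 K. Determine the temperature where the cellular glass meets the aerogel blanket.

Series thermal resistances, inner to outer:
  R'_conv,in = 1/(2πr h) = 1/(2π·0.0107·1170) = 0.01271 m·K/W
  R'_copper = ln(0.0124/0.0107)/(2πk) = 0.1475/(2π·393) = 5.971×10^-5 m·K/W
  R'_cellular glass = ln(0.0176/0.0124)/(2πk) = 0.3502/(2π·0.0624) = 0.8932 m·K/W
  R'_aerogel blanket = ln(0.0238/0.0176)/(2πk) = 0.3018/(2π·0.0165) = 2.911 m·K/W
ΣR = 0.01271 + 5.971×10^-5 + 0.8932 + 2.911 = 3.817 m·K/W
Q' = ΔT/ΣR = (278.15 K − 300.8 K)/3.817 = -5.934 W/m
From the inner boundary to the cellular glass/aerogel blanket interface, ΣR_partial = 0.9060 m·K/W.
T_interface = T_in − Q'·ΣR_partial = 278.15 K − (-5.934)(0.9060) = 283.5 K

T = 283.5 K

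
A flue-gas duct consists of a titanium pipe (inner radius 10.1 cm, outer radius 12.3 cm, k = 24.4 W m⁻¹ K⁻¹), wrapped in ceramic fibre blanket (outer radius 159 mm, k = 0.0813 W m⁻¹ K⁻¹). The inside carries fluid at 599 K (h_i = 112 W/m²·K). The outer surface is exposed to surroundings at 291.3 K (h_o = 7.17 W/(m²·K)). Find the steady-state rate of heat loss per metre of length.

Treat each layer as a resistance in series:
  R'_conv,in = 1/(2πr h) = 1/(2π·0.101·112) = 0.01407 m·K/W
  R'_titanium = ln(0.123/0.101)/(2πk) = 0.1971/(2π·24.4) = 0.001285 m·K/W
  R'_ceramic fibre blanket = ln(0.159/0.123)/(2πk) = 0.2567/(2π·0.0813) = 0.5026 m·K/W
  R'_conv,out = 1/(2πr h) = 1/(2π·0.159·7.17) = 0.1396 m·K/W
ΣR = 0.01407 + 0.001285 + 0.5026 + 0.1396 = 0.6576 m·K/W
Q' = ΔT/ΣR = (599 K − 291.3 K)/0.6576 = 468 W/m

Q' = 468 W/m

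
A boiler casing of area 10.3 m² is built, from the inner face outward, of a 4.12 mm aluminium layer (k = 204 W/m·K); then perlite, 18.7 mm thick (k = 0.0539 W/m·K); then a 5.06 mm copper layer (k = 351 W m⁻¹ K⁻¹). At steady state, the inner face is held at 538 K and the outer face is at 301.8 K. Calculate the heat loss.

Q = 7.01 kW

Treat each layer as a resistance in series:
  R_aluminium = L/(kA) = 0.00412/(204·10.3) = 1.961×10^-6 K/W
  R_perlite = L/(kA) = 0.0187/(0.0539·10.3) = 0.03368 K/W
  R_copper = L/(kA) = 0.00506/(351·10.3) = 1.400×10^-6 K/W
ΣR = 1.961×10^-6 + 0.03368 + 1.400×10^-6 = 0.03368 K/W
Q = ΔT/ΣR = (538 K − 301.8 K)/0.03368 = 7010 W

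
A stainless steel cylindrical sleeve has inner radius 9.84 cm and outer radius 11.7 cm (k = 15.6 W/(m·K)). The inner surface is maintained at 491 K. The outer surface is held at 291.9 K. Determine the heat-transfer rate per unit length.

Q' = 2πk·ΔT/ln(r₂/r₁) = 2π × 15.6 × 199.1 / ln(0.117/0.0984) = 1.13×10^5 W/m

Q' = 113 kW/m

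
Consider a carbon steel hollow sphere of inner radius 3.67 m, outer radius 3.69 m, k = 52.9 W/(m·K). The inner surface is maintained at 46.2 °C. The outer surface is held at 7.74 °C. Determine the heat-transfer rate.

Q = 4πk·ΔT/(1/r₁ − 1/r₂) = 4π × 52.9 × 38.46 / (1/3.67 − 1/3.69) = 1.73×10^7 W

Q = 17300 kW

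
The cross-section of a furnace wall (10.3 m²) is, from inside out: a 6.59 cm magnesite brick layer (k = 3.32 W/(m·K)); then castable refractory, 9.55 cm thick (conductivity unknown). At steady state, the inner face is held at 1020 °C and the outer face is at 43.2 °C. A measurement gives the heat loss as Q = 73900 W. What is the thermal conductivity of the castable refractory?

k = 0.821 W/m·K

ΣR = ΔT/Q = |1020 − 43.2|/73900 = 0.01322 K/W
Known resistances:
  R_magnesite brick = L/(kA) = 0.0659/(3.32·10.3) = 0.001927 K/W
R_castable refractory = ΣR − ΣR_known = 0.01322 − 0.001927 = 0.01129 K/W
L/(kA) = 0.01129 ⇒ k = 0.0955/(0.01129·10.3) = 0.821 W/m·K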